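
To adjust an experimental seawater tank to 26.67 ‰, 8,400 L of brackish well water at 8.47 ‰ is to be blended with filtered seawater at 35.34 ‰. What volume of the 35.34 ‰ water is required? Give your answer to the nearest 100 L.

17600 L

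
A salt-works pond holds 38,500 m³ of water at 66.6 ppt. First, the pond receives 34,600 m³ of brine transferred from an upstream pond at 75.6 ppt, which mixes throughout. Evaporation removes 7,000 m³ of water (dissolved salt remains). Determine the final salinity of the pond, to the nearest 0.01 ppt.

78.36 ppt

After mixing: salt = 38,500×66.6 + 34,600×75.6 = 5,179,860; volume = 73,100 m³
After evaporation: salt unchanged = 5,179,860; volume = 73,100 − 7,000 = 66,100 m³
S = 5,179,860 / 66,100 = 78.364 ppt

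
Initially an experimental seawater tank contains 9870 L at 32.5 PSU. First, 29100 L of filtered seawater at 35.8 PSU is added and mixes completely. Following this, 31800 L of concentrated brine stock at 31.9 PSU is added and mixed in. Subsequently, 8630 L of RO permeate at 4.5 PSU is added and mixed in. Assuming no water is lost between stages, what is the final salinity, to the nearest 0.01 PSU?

30.43 PSU

Total salt / total volume:
Initial salt = 9,870×32.5 = 320,775
After stage 1: salt = 320,775 + 29,100×35.8 = 1,362,555; volume = 38,970 L; S = 34.964 PSU
After stage 2: salt = 1,362,555 + 31,800×31.9 = 2,376,975; volume = 70,770 L; S = 33.587 PSU
After stage 3: salt = 2,376,975 + 8,630×4.5 = 2,415,810; volume = 79,400 L
S = 2,415,810 / 79,400 = 30.4258 PSU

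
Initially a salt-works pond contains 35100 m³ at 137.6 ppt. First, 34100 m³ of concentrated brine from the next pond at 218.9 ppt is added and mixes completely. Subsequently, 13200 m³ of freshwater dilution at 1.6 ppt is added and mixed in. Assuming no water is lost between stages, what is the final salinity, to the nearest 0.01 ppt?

149.46 ppt

Conserving salt mass:
Initial salt = 35,100×137.6 = 4,829,760
After stage 1: salt = 4,829,760 + 34,100×218.9 = 12,294,250; volume = 69,200 m³; S = 177.663 ppt
After stage 2: salt = 12,294,250 + 13,200×1.6 = 12,315,370; volume = 82,400 m³
S = 12,315,370 / 82,400 = 149.4584 ppt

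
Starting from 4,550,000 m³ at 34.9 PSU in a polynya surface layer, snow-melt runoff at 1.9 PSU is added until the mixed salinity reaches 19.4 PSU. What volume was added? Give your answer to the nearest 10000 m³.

Salt balance: 4,550,000×34.9 + V×1.9 = (4,550,000+V)×19.4
158,795,000 + 1.9V = 88,270,000 + 19.4V
70,525,000 = 17.5V
V = 4,030,000 m³

4030000 m³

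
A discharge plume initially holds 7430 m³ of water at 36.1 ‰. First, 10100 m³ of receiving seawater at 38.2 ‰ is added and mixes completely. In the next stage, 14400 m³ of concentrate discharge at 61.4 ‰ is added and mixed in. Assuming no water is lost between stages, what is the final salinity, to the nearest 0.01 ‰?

48.17 ‰

Weighted by volume,
Initial salt = 7,430×36.1 = 268,223
After stage 1: salt = 268,223 + 10,100×38.2 = 654,043; volume = 17,530 m³; S = 37.31 ‰
After stage 2: salt = 654,043 + 14,400×61.4 = 1,538,203; volume = 31,930 m³
S = 1,538,203 / 31,930 = 48.1742 ‰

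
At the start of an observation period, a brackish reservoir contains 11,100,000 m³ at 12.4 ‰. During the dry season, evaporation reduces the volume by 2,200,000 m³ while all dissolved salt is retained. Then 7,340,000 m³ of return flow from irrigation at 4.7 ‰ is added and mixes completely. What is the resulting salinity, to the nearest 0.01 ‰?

After evaporation: salt = 11,100,000×12.4 = 137,640,000; volume = 11,100,000 − 2,200,000 = 8,900,000 m³
After mixing: salt = 137,640,000 + 7,340,000×4.7 = 172,138,000; volume = 8,900,000 + 7,340,000 = 16,240,000 m³
S = 172,138,000 / 16,240,000 = 10.5996 ‰

10.60 ‰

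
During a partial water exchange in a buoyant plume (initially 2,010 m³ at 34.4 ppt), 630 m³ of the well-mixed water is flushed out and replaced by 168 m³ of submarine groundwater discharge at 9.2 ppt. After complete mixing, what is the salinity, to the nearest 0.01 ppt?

Remaining after removal: 1,380 m³ at 34.4 ppt (salt = 47,472)
After addition: salt = 47,472 + 168×9.2 = 49,017.6; volume = 1,548 m³
S = 49,017.6 / 1,548 = 31.6651 ppt

31.67 ppt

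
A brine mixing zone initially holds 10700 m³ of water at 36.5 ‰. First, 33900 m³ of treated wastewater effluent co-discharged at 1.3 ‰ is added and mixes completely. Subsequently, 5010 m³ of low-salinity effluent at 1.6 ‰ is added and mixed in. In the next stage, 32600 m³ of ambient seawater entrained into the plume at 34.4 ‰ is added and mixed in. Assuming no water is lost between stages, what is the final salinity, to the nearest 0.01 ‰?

By conservation of dissolved salt,
Initial salt = 10,700×36.5 = 390,550
After stage 1: salt = 390,550 + 33,900×1.3 = 434,620; volume = 44,600 m³; S = 9.745 ‰
After stage 2: salt = 434,620 + 5,010×1.6 = 442,636; volume = 49,610 m³; S = 8.922 ‰
After stage 3: salt = 442,636 + 32,600×34.4 = 1,564,076; volume = 82,210 m³
S = 1,564,076 / 82,210 = 19.0254 ‰

19.03 ‰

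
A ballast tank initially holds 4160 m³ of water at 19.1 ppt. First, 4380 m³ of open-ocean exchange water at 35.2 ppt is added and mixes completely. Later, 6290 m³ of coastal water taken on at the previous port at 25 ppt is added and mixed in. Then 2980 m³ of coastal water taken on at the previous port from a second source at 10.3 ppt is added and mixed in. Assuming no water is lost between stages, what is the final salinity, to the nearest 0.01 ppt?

Conserving salt mass:
Initial salt = 4,160×19.1 = 79,456
After stage 1: salt = 79,456 + 4,380×35.2 = 233,632; volume = 8,540 m³; S = 27.357 ppt
After stage 2: salt = 233,632 + 6,290×25 = 390,882; volume = 14,830 m³; S = 26.358 ppt
After stage 3: salt = 390,882 + 2,980×10.3 = 421,576; volume = 17,810 m³
S = 421,576 / 17,810 = 23.6707 ppt

23.67 ppt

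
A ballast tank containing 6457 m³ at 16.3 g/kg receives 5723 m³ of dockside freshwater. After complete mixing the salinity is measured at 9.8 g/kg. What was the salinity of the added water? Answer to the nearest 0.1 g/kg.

Salt balance: 6,457×16.3 + 5,723×S = 12,180×9.8
105,249.1 + 5,723·S = 119,364
S = (119,364 − 105,249.1) / 5,723 = 2.4663 g/kg

2.5 g/kg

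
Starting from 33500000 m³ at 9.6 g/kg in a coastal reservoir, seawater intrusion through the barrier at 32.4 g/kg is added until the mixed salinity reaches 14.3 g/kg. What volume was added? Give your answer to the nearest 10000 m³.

8700000 m³

Salt balance: 33,500,000×9.6 + V×32.4 = (33,500,000+V)×14.3
321,600,000 + 32.4V = 479,050,000 + 14.3V
157,450,000 = 18.1V
V = 8,698,895.03 m³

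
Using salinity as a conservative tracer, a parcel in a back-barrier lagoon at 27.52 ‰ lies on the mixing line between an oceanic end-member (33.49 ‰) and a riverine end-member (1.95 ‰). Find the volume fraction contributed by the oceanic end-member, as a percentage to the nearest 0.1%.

Let g be the oceanic fraction. Salt balance per unit volume:
g×33.49 + (1−g)×1.95 = 27.52
g = (27.52 − 1.95) / (33.49 − 1.95) = 25.57/31.54 = 0.8107

81.1%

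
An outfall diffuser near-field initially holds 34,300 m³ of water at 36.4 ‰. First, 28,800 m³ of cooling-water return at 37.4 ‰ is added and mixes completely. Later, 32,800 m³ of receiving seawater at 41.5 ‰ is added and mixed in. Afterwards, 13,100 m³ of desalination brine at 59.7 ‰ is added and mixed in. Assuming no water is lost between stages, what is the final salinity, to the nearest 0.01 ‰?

41.00 ‰

Weighted by volume,
Initial salt = 34,300×36.4 = 1,248,520
After stage 1: salt = 1,248,520 + 28,800×37.4 = 2,325,640; volume = 63,100 m³; S = 36.856 ‰
After stage 2: salt = 2,325,640 + 32,800×41.5 = 3,686,840; volume = 95,900 m³; S = 38.445 ‰
After stage 3: salt = 3,686,840 + 13,100×59.7 = 4,468,910; volume = 109,000 m³
S = 4,468,910 / 109,000 = 40.9992 ‰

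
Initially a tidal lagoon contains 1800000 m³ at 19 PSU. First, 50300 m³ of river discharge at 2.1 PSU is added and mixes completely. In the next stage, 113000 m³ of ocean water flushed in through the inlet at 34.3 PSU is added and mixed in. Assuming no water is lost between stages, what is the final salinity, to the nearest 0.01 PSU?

19.45 PSU

Salt balance:
Initial salt = 1,800,000×19 = 34,200,000
After stage 1: salt = 34,200,000 + 50,300×2.1 = 34,305,630; volume = 1,850,300 m³; S = 18.541 PSU
After stage 2: salt = 34,305,630 + 113,000×34.3 = 38,181,530; volume = 1,963,300 m³
S = 38,181,530 / 1,963,300 = 19.4476 PSU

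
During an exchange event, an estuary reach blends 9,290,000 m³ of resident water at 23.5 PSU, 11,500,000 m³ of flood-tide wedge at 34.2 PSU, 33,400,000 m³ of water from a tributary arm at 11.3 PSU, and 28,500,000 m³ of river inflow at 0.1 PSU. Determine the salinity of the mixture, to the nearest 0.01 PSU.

Mass of salt is conserved:
salt = 9,290,000×23.5 + 11,500,000×34.2 + 33,400,000×11.3 + 28,500,000×0.1 = 218,315,000 + 393,300,000 + 377,420,000 + 2,850,000 = 991,885,000
volume = 9,290,000 + 11,500,000 + 33,400,000 + 28,500,000 = 82,690,000 m³
S = 991,885,000 / 82,690,000 = 11.9952 PSU

12.00 PSU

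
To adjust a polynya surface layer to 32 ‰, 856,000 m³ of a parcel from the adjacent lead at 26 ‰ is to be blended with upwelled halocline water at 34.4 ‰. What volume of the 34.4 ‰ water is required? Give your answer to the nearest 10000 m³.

2140000 m³

Salt balance: 856,000×26 + V×34.4 = (856,000+V)×32
22,256,000 + 34.4V = 27,392,000 + 32V
5,136,000 = 2.4V
V = 2,140,000 m³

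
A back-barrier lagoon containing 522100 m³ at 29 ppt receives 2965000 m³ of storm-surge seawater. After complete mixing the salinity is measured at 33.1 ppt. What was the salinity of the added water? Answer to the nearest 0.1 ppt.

Salt balance: 522,100×29 + 2,965,000×S = 3,487,100×33.1
15,140,900 + 2,965,000·S = 115,423,010
S = (115,423,010 − 15,140,900) / 2,965,000 = 33.822 ppt

33.8 ppt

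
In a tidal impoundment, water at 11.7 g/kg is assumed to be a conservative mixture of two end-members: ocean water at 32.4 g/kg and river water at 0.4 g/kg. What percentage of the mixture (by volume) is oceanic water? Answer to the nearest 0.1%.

Let g be the oceanic fraction. Salt balance per unit volume:
g×32.4 + (1−g)×0.4 = 11.7
g = (11.7 − 0.4) / (32.4 − 0.4) = 11.3/32 = 0.3531

35.3%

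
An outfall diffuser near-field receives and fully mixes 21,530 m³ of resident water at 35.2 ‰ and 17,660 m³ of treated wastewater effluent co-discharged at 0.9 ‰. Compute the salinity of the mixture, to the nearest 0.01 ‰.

Salt balance:
salt = 21,530×35.2 + 17,660×0.9 = 757,856 + 15,894 = 773,750
volume = 21,530 + 17,660 = 39,190 m³
S = 773,750 / 39,190 = 19.7436 ‰

19.74 ‰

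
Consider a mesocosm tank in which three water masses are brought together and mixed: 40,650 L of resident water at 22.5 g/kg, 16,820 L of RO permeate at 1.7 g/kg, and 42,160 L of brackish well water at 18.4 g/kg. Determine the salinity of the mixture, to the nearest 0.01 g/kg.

17.25 g/kg

Mass of salt is conserved:
salt = 40,650×22.5 + 16,820×1.7 + 42,160×18.4 = 914,625 + 28,594 + 775,744 = 1,718,963
volume = 40,650 + 16,820 + 42,160 = 99,630 L
S = 1,718,963 / 99,630 = 17.2535 g/kg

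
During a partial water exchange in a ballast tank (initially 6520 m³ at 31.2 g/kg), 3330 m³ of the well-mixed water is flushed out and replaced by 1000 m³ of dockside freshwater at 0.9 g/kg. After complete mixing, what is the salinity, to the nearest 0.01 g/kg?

23.97 g/kg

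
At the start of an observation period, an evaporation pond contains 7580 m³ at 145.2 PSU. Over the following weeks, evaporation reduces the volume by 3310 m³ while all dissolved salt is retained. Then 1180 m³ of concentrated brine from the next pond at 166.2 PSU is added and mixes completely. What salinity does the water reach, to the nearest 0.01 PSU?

After evaporation: salt = 7,580×145.2 = 1,100,616; volume = 7,580 − 3,310 = 4,270 m³
After mixing: salt = 1,100,616 + 1,180×166.2 = 1,296,732; volume = 4,270 + 1,180 = 5,450 m³
S = 1,296,732 / 5,450 = 237.9325 PSU

237.93 PSU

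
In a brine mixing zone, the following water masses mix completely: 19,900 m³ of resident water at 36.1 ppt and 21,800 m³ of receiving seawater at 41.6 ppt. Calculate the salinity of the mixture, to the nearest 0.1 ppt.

39.0 ppt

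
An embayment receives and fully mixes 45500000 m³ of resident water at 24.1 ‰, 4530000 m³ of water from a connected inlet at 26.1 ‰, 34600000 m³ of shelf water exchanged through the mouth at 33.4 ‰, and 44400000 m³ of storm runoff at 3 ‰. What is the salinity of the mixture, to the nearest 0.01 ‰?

Weighted by volume,
salt = 45,500,000×24.1 + 4,530,000×26.1 + 34,600,000×33.4 + 44,400,000×3 = 1,096,550,000 + 118,233,000 + 1,155,640,000 + 133,200,000 = 2,503,623,000
volume = 45,500,000 + 4,530,000 + 34,600,000 + 44,400,000 = 129,030,000 m³
S = 2,503,623,000 / 129,030,000 = 19.4034 ‰

19.40 ‰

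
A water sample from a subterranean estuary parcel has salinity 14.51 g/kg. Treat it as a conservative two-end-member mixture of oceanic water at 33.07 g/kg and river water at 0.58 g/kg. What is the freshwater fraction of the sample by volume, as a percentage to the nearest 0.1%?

Let f be the freshwater fraction. Salt balance per unit volume:
f×0.58 + (1−f)×33.07 = 14.51
f = (33.07 − 14.51) / (33.07 − 0.58) = 18.56/32.49 = 0.5713

57.1%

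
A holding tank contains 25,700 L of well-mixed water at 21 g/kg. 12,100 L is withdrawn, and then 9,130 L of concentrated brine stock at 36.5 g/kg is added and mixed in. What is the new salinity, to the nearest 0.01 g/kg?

27.23 g/kg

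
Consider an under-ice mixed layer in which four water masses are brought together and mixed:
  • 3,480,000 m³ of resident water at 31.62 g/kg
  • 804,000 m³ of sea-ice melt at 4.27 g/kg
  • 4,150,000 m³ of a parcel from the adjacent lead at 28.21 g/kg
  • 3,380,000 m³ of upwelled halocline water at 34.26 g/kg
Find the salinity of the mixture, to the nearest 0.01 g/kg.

29.32 g/kg

Total salt / total volume:
salt = 3,480,000×31.62 + 804,000×4.27 + 4,150,000×28.21 + 3,380,000×34.26 = 110,037,600 + 3,433,080 + 117,071,500 + 115,798,800 = 346,340,980
volume = 3,480,000 + 804,000 + 4,150,000 + 3,380,000 = 11,814,000 m³
S = 346,340,980 / 11,814,000 = 29.3161 g/kg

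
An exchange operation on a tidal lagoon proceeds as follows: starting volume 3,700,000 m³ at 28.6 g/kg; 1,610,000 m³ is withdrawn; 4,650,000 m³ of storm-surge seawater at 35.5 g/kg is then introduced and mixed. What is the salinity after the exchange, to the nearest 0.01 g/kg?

Remaining after removal: 2,090,000 m³ at 28.6 g/kg (salt = 59,774,000)
After addition: salt = 59,774,000 + 4,650,000×35.5 = 224,849,000; volume = 6,740,000 m³
S = 224,849,000 / 6,740,000 = 33.3604 g/kg

33.36 g/kg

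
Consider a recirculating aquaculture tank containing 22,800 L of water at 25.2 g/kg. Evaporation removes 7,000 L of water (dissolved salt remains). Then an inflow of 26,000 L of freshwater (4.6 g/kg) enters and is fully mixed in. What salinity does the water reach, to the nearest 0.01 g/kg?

16.61 g/kg

After evaporation: salt = 22,800×25.2 = 574,560; volume = 22,800 − 7,000 = 15,800 L
After mixing: salt = 574,560 + 26,000×4.6 = 694,160; volume = 15,800 + 26,000 = 41,800 L
S = 694,160 / 41,800 = 16.6067 g/kg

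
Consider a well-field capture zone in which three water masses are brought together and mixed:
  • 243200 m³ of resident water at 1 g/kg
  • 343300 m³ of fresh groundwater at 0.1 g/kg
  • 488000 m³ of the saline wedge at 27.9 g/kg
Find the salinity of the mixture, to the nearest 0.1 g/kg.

12.9 g/kg

Salt balance:
salt = 243,200×1 + 343,300×0.1 + 488,000×27.9 = 243,200 + 34,330 + 13,615,200 = 13,892,730
volume = 243,200 + 343,300 + 488,000 = 1,074,500 m³
S = 13,892,730 / 1,074,500 = 12.929 g/kg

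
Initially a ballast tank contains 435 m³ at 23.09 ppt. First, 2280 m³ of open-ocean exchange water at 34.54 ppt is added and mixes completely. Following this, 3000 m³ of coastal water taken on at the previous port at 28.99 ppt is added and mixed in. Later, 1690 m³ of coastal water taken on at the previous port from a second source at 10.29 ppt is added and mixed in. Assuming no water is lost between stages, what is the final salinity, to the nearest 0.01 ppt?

26.08 ppt

Weighted by volume,
Initial salt = 435×23.09 = 10,044.15
After stage 1: salt = 10,044.15 + 2,280×34.54 = 88,795.35; volume = 2,715 m³; S = 32.705 ppt
After stage 2: salt = 88,795.35 + 3,000×28.99 = 175,765.35; volume = 5,715 m³; S = 30.755 ppt
After stage 3: salt = 175,765.35 + 1,690×10.29 = 193,155.45; volume = 7,405 m³
S = 193,155.45 / 7,405 = 26.0845 ppt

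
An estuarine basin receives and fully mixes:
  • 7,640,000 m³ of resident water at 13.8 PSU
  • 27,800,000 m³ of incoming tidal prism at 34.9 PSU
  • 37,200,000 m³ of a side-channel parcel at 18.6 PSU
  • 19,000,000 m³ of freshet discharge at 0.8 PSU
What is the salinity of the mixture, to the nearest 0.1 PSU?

Weighted by volume,
salt = 7,640,000×13.8 + 27,800,000×34.9 + 37,200,000×18.6 + 19,000,000×0.8 = 105,432,000 + 970,220,000 + 691,920,000 + 15,200,000 = 1,782,772,000
volume = 7,640,000 + 27,800,000 + 37,200,000 + 19,000,000 = 91,640,000 m³
S = 1,782,772,000 / 91,640,000 = 19.454 PSU

19.5 PSU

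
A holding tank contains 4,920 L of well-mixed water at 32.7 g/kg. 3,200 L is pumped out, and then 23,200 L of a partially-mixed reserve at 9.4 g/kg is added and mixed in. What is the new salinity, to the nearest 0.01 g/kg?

Remaining after removal: 1,720 L at 32.7 g/kg (salt = 56,244)
After addition: salt = 56,244 + 23,200×9.4 = 274,324; volume = 24,920 L
S = 274,324 / 24,920 = 11.0082 g/kg

11.01 g/kg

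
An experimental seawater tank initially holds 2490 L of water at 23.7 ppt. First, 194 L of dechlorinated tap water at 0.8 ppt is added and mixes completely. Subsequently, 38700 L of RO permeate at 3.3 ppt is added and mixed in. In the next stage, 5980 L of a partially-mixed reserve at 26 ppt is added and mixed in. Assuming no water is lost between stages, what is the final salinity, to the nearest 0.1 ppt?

Conserving salt mass:
Initial salt = 2,490×23.7 = 59,013
After stage 1: salt = 59,013 + 194×0.8 = 59,168.2; volume = 2,684 L; S = 22.045 ppt
After stage 2: salt = 59,168.2 + 38,700×3.3 = 186,878.2; volume = 41,384 L; S = 4.516 ppt
After stage 3: salt = 186,878.2 + 5,980×26 = 342,358.2; volume = 47,364 L
S = 342,358.2 / 47,364 = 7.2282 ppt

7.2 ppt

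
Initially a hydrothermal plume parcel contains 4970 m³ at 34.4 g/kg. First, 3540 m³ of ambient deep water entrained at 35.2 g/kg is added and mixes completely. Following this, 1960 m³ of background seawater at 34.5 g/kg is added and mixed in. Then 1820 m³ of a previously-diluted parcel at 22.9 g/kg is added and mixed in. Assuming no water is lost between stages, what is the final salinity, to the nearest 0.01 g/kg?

Total salt / total volume:
Initial salt = 4,970×34.4 = 170,968
After stage 1: salt = 170,968 + 3,540×35.2 = 295,576; volume = 8,510 m³; S = 34.733 g/kg
After stage 2: salt = 295,576 + 1,960×34.5 = 363,196; volume = 10,470 m³; S = 34.689 g/kg
After stage 3: salt = 363,196 + 1,820×22.9 = 404,874; volume = 12,290 m³
S = 404,874 / 12,290 = 32.9434 g/kg

32.94 g/kg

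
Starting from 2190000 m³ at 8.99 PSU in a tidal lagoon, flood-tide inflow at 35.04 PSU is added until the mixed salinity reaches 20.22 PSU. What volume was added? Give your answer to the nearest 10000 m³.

1660000 m³

Salt balance: 2,190,000×8.99 + V×35.04 = (2,190,000+V)×20.22
19,688,100 + 35.04V = 44,281,800 + 20.22V
24,593,700 = 14.82V
V = 1,659,493.93 m³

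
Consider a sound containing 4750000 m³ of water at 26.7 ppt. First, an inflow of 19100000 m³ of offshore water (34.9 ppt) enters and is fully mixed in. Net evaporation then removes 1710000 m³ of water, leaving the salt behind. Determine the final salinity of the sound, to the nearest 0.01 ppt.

After mixing: salt = 4,750,000×26.7 + 19,100,000×34.9 = 793,415,000; volume = 23,850,000 m³
After evaporation: salt unchanged = 793,415,000; volume = 23,850,000 − 1,710,000 = 22,140,000 m³
S = 793,415,000 / 22,140,000 = 35.8363 ppt

35.84 ppt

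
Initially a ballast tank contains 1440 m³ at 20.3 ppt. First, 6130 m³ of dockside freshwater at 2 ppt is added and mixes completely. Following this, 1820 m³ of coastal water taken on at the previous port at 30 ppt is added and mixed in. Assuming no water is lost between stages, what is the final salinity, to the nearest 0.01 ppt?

Conserving salt mass:
Initial salt = 1,440×20.3 = 29,232
After stage 1: salt = 29,232 + 6,130×2 = 41,492; volume = 7,570 m³; S = 5.481 ppt
After stage 2: salt = 41,492 + 1,820×30 = 96,092; volume = 9,390 m³
S = 96,092 / 9,390 = 10.2334 ppt

10.23 ppt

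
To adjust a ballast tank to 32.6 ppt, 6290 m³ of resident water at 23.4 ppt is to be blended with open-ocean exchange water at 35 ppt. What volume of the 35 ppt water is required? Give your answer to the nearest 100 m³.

24100 m³

Salt balance: 6,290×23.4 + V×35 = (6,290+V)×32.6
147,186 + 35V = 205,054 + 32.6V
57,868 = 2.4V
V = 24,111.67 m³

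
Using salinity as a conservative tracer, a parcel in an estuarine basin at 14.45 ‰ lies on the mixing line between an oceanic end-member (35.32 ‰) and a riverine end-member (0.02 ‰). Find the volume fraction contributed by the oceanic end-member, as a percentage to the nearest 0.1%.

40.9%

Let g be the oceanic fraction. Salt balance per unit volume:
g×35.32 + (1−g)×0.02 = 14.45
g = (14.45 − 0.02) / (35.32 − 0.02) = 14.43/35.3 = 0.4088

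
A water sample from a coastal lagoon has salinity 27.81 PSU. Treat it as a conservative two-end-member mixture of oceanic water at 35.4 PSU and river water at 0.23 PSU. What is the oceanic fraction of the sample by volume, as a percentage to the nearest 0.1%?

Let g be the oceanic fraction. Salt balance per unit volume:
g×35.4 + (1−g)×0.23 = 27.81
g = (27.81 − 0.23) / (35.4 − 0.23) = 27.58/35.17 = 0.7842

78.4%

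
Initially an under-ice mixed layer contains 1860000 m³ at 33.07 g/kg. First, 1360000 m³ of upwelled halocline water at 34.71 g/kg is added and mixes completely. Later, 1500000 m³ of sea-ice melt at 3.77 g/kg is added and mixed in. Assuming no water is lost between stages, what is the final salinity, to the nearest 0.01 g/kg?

Total salt / total volume:
Initial salt = 1,860,000×33.07 = 61,510,200
After stage 1: salt = 61,510,200 + 1,360,000×34.71 = 108,715,800; volume = 3,220,000 m³; S = 33.763 g/kg
After stage 2: salt = 108,715,800 + 1,500,000×3.77 = 114,370,800; volume = 4,720,000 m³
S = 114,370,800 / 4,720,000 = 24.2311 g/kg

24.23 g/kg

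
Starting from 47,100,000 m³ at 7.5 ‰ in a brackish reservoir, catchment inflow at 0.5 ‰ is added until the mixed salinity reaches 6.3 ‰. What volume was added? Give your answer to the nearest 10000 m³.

9740000 m³

Salt balance: 47,100,000×7.5 + V×0.5 = (47,100,000+V)×6.3
353,250,000 + 0.5V = 296,730,000 + 6.3V
56,520,000 = 5.8V
V = 9,744,827.59 m³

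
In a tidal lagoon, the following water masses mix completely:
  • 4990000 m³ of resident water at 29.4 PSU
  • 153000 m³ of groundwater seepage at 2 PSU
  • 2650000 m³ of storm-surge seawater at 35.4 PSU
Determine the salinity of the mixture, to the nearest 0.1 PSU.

Mass of salt is conserved:
salt = 4,990,000×29.4 + 153,000×2 + 2,650,000×35.4 = 146,706,000 + 306,000 + 93,810,000 = 240,822,000
volume = 4,990,000 + 153,000 + 2,650,000 = 7,793,000 m³
S = 240,822,000 / 7,793,000 = 30.902 PSU

30.9 PSU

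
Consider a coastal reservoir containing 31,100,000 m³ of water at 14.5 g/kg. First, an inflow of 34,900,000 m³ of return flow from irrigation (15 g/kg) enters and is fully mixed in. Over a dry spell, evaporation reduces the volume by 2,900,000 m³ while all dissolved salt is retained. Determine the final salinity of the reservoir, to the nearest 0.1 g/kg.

15.4 g/kg

After mixing: salt = 31,100,000×14.5 + 34,900,000×15 = 974,450,000; volume = 66,000,000 m³
After evaporation: salt unchanged = 974,450,000; volume = 66,000,000 − 2,900,000 = 63,100,000 m³
S = 974,450,000 / 63,100,000 = 15.4429 g/kg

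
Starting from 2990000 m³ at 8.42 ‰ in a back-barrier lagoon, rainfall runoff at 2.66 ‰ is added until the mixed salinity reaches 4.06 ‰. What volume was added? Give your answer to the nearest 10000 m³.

Salt balance: 2,990,000×8.42 + V×2.66 = (2,990,000+V)×4.06
25,175,800 + 2.66V = 12,139,400 + 4.06V
13,036,400 = 1.4V
V = 9,311,714.29 m³

9310000 m³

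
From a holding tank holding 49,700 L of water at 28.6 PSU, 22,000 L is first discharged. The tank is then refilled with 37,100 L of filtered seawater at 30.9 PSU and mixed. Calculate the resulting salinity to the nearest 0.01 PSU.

29.92 PSU

Remaining after removal: 27,700 L at 28.6 PSU (salt = 792,220)
After addition: salt = 792,220 + 37,100×30.9 = 1,938,610; volume = 64,800 L
S = 1,938,610 / 64,800 = 29.9168 PSU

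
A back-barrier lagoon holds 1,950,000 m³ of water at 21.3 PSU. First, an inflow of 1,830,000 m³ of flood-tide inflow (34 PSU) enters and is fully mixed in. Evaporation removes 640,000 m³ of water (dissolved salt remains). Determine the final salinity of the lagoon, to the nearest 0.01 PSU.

33.04 PSU

After mixing: salt = 1,950,000×21.3 + 1,830,000×34 = 103,755,000; volume = 3,780,000 m³
After evaporation: salt unchanged = 103,755,000; volume = 3,780,000 − 640,000 = 3,140,000 m³
S = 103,755,000 / 3,140,000 = 33.043 PSU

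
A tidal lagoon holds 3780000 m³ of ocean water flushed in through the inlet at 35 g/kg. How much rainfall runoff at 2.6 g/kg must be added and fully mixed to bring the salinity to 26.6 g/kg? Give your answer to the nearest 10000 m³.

1320000 m³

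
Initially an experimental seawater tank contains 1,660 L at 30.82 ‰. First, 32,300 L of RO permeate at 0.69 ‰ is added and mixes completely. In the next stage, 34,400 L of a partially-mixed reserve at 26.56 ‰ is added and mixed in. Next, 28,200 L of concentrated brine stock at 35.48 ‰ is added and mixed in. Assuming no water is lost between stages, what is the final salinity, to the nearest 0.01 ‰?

20.58 ‰

Total salt / total volume:
Initial salt = 1,660×30.82 = 51,161.2
After stage 1: salt = 51,161.2 + 32,300×0.69 = 73,448.2; volume = 33,960 L; S = 2.163 ‰
After stage 2: salt = 73,448.2 + 34,400×26.56 = 987,112.2; volume = 68,360 L; S = 14.44 ‰
After stage 3: salt = 987,112.2 + 28,200×35.48 = 1,987,648.2; volume = 96,560 L
S = 1,987,648.2 / 96,560 = 20.5846 ‰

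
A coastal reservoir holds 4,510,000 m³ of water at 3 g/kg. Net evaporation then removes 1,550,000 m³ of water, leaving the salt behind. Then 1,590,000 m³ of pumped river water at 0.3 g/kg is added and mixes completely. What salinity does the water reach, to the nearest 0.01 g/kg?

3.08 g/kg

After evaporation: salt = 4,510,000×3 = 13,530,000; volume = 4,510,000 − 1,550,000 = 2,960,000 m³
After mixing: salt = 13,530,000 + 1,590,000×0.3 = 14,007,000; volume = 2,960,000 + 1,590,000 = 4,550,000 m³
S = 14,007,000 / 4,550,000 = 3.0785 g/kg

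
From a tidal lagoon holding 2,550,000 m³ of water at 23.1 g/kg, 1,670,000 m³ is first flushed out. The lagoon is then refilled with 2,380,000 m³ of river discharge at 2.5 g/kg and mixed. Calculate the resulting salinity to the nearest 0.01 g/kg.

Remaining after removal: 880,000 m³ at 23.1 g/kg (salt = 20,328,000)
After addition: salt = 20,328,000 + 2,380,000×2.5 = 26,278,000; volume = 3,260,000 m³
S = 26,278,000 / 3,260,000 = 8.0607 g/kg

8.06 g/kg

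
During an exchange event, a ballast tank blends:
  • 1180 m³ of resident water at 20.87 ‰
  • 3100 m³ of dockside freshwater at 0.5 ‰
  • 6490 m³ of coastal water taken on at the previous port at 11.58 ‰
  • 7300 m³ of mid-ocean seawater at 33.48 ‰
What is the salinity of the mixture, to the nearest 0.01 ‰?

19.13 ‰

Total salt / total volume:
salt = 1,180×20.87 + 3,100×0.5 + 6,490×11.58 + 7,300×33.48 = 24,626.6 + 1,550 + 75,154.2 + 244,404 = 345,734.8
volume = 1,180 + 3,100 + 6,490 + 7,300 = 18,070 m³
S = 345,734.8 / 18,070 = 19.1331 ‰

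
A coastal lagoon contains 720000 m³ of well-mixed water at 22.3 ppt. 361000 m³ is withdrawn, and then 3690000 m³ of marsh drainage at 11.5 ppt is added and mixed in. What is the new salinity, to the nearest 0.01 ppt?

12.46 ppt

Remaining after removal: 359,000 m³ at 22.3 ppt (salt = 8,005,700)
After addition: salt = 8,005,700 + 3,690,000×11.5 = 50,440,700; volume = 4,049,000 m³
S = 50,440,700 / 4,049,000 = 12.4576 ppt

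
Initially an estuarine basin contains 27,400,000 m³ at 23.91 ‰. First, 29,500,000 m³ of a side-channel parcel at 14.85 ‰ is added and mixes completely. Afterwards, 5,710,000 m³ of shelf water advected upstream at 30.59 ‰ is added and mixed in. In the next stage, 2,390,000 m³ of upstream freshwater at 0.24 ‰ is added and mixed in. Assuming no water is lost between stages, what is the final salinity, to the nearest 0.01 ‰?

19.51 ‰

Salt balance:
Initial salt = 27,400,000×23.91 = 655,134,000
After stage 1: salt = 655,134,000 + 29,500,000×14.85 = 1,093,209,000; volume = 56,900,000 m³; S = 19.213 ‰
After stage 2: salt = 1,093,209,000 + 5,710,000×30.59 = 1,267,877,900; volume = 62,610,000 m³; S = 20.25 ‰
After stage 3: salt = 1,267,877,900 + 2,390,000×0.24 = 1,268,451,500; volume = 65,000,000 m³
S = 1,268,451,500 / 65,000,000 = 19.5146 ‰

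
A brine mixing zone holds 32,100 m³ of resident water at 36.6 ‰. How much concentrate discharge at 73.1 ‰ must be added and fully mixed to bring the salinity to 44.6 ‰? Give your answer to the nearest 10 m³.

Salt balance: 32,100×36.6 + V×73.1 = (32,100+V)×44.6
1,174,860 + 73.1V = 1,431,660 + 44.6V
256,800 = 28.5V
V = 9,010.53 m³

9010 m³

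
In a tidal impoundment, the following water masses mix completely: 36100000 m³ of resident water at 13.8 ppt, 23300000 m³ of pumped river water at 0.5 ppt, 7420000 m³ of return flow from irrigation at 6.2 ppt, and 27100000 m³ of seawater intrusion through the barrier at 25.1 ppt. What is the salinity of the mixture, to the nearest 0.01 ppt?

Mass of salt is conserved:
salt = 36,100,000×13.8 + 23,300,000×0.5 + 7,420,000×6.2 + 27,100,000×25.1 = 498,180,000 + 11,650,000 + 46,004,000 + 680,210,000 = 1,236,044,000
volume = 36,100,000 + 23,300,000 + 7,420,000 + 27,100,000 = 93,920,000 m³
S = 1,236,044,000 / 93,920,000 = 13.1606 ppt

13.16 ppt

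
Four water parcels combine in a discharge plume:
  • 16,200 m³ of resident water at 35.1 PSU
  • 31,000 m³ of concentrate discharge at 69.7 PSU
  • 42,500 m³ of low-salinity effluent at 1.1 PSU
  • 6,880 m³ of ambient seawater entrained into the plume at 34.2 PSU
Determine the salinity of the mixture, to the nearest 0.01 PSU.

Conserving salt mass:
salt = 16,200×35.1 + 31,000×69.7 + 42,500×1.1 + 6,880×34.2 = 568,620 + 2,160,700 + 46,750 + 235,296 = 3,011,366
volume = 16,200 + 31,000 + 42,500 + 6,880 = 96,580 m³
S = 3,011,366 / 96,580 = 31.18 PSU

31.18 PSU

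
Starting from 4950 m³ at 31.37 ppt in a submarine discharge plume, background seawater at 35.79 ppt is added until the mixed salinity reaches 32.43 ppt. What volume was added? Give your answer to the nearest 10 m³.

Salt balance: 4,950×31.37 + V×35.79 = (4,950+V)×32.43
155,281.5 + 35.79V = 160,528.5 + 32.43V
5,247 = 3.36V
V = 1,561.61 m³

1560 m³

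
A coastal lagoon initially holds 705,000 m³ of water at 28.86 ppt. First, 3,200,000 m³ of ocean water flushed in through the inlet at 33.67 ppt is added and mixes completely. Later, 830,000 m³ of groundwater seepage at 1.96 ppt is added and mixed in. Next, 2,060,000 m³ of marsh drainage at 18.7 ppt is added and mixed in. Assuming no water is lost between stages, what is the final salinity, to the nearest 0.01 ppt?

24.76 ppt

By conservation of dissolved salt,
Initial salt = 705,000×28.86 = 20,346,300
After stage 1: salt = 20,346,300 + 3,200,000×33.67 = 128,090,300; volume = 3,905,000 m³; S = 32.802 ppt
After stage 2: salt = 128,090,300 + 830,000×1.96 = 129,717,100; volume = 4,735,000 m³; S = 27.395 ppt
After stage 3: salt = 129,717,100 + 2,060,000×18.7 = 168,239,100; volume = 6,795,000 m³
S = 168,239,100 / 6,795,000 = 24.7592 ppt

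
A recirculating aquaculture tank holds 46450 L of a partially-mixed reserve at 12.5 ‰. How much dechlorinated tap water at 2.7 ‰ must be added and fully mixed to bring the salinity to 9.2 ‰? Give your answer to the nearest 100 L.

23600 L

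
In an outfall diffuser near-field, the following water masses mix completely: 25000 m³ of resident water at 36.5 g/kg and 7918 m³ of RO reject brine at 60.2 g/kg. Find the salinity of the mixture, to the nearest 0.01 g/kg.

Total salt / total volume:
salt = 25,000×36.5 + 7,918×60.2 = 912,500 + 476,663.6 = 1,389,163.6
volume = 25,000 + 7,918 = 32,918 m³
S = 1,389,163.6 / 32,918 = 42.2007 g/kg

42.20 g/kg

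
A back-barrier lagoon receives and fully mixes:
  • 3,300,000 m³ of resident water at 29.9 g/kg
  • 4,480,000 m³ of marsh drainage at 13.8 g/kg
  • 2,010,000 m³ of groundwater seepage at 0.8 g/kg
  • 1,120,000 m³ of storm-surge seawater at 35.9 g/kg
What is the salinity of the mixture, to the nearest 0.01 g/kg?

By conservation of dissolved salt,
salt = 3,300,000×29.9 + 4,480,000×13.8 + 2,010,000×0.8 + 1,120,000×35.9 = 98,670,000 + 61,824,000 + 1,608,000 + 40,208,000 = 202,310,000
volume = 3,300,000 + 4,480,000 + 2,010,000 + 1,120,000 = 10,910,000 m³
S = 202,310,000 / 10,910,000 = 18.5435 g/kg

18.54 g/kg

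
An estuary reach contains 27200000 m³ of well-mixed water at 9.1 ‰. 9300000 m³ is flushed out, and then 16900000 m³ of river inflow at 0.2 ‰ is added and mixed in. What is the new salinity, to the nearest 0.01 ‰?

4.78 ‰

Remaining after removal: 17,900,000 m³ at 9.1 ‰ (salt = 162,890,000)
After addition: salt = 162,890,000 + 16,900,000×0.2 = 166,270,000; volume = 34,800,000 m³
S = 166,270,000 / 34,800,000 = 4.7779 ‰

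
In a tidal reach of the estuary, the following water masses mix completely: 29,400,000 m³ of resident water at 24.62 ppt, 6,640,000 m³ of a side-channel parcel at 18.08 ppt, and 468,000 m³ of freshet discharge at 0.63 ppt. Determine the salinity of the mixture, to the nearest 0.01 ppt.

23.12 ppt

By conservation of dissolved salt,
salt = 29,400,000×24.62 + 6,640,000×18.08 + 468,000×0.63 = 723,828,000 + 120,051,200 + 294,840 = 844,174,040
volume = 29,400,000 + 6,640,000 + 468,000 = 36,508,000 m³
S = 844,174,040 / 36,508,000 = 23.123 ppt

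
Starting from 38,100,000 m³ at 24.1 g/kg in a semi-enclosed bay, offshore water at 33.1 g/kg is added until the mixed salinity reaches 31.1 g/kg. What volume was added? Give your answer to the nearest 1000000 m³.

Salt balance: 38,100,000×24.1 + V×33.1 = (38,100,000+V)×31.1
918,210,000 + 33.1V = 1,184,910,000 + 31.1V
266,700,000 = 2V
V = 133,350,000 m³

133000000 m³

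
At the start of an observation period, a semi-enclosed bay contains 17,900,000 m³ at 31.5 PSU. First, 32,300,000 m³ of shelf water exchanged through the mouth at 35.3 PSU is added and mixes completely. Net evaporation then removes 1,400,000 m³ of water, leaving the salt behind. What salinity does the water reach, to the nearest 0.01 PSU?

34.92 PSU

After mixing: salt = 17,900,000×31.5 + 32,300,000×35.3 = 1,704,040,000; volume = 50,200,000 m³
After evaporation: salt unchanged = 1,704,040,000; volume = 50,200,000 − 1,400,000 = 48,800,000 m³
S = 1,704,040,000 / 48,800,000 = 34.9189 PSU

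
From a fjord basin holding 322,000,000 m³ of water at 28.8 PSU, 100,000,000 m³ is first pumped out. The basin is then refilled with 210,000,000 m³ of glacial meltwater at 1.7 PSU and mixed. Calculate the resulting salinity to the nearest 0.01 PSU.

15.63 PSU

Remaining after removal: 222,000,000 m³ at 28.8 PSU (salt = 6,393,600,000)
After addition: salt = 6,393,600,000 + 210,000,000×1.7 = 6,750,600,000; volume = 432,000,000 m³
S = 6,750,600,000 / 432,000,000 = 15.6264 PSU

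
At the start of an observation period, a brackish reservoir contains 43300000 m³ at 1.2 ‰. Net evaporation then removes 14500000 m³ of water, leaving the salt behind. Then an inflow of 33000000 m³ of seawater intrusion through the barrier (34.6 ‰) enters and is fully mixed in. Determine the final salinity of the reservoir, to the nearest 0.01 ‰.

After evaporation: salt = 43,300,000×1.2 = 51,960,000; volume = 43,300,000 − 14,500,000 = 28,800,000 m³
After mixing: salt = 51,960,000 + 33,000,000×34.6 = 1,193,760,000; volume = 28,800,000 + 33,000,000 = 61,800,000 m³
S = 1,193,760,000 / 61,800,000 = 19.3165 ‰

19.32 ‰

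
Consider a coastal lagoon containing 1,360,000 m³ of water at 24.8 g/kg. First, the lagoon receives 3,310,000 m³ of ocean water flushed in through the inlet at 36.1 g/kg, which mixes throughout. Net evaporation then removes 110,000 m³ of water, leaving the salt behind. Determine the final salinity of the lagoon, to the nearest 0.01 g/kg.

33.60 g/kg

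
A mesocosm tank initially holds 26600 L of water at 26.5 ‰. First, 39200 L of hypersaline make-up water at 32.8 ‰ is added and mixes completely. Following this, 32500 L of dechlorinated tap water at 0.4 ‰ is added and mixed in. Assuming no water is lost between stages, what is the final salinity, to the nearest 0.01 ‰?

20.38 ‰

Mass of salt is conserved:
Initial salt = 26,600×26.5 = 704,900
After stage 1: salt = 704,900 + 39,200×32.8 = 1,990,660; volume = 65,800 L; S = 30.253 ‰
After stage 2: salt = 1,990,660 + 32,500×0.4 = 2,003,660; volume = 98,300 L
S = 2,003,660 / 98,300 = 20.3831 ‰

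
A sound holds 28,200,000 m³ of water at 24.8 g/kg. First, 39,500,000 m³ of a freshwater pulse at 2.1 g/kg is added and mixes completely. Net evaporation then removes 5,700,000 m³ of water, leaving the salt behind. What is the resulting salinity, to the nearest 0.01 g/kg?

12.62 g/kg

After mixing: salt = 28,200,000×24.8 + 39,500,000×2.1 = 782,310,000; volume = 67,700,000 m³
After evaporation: salt unchanged = 782,310,000; volume = 67,700,000 − 5,700,000 = 62,000,000 m³
S = 782,310,000 / 62,000,000 = 12.6179 g/kg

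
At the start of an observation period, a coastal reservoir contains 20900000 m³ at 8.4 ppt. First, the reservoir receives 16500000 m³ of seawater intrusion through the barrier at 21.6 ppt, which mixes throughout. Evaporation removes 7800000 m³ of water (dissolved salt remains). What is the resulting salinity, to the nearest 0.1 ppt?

18.0 ppt

After mixing: salt = 20,900,000×8.4 + 16,500,000×21.6 = 531,960,000; volume = 37,400,000 m³
After evaporation: salt unchanged = 531,960,000; volume = 37,400,000 − 7,800,000 = 29,600,000 m³
S = 531,960,000 / 29,600,000 = 17.9716 ppt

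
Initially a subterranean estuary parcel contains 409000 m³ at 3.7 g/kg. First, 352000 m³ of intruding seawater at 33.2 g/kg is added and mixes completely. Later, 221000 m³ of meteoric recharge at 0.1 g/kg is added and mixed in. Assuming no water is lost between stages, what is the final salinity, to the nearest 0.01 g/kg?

Weighted by volume,
Initial salt = 409,000×3.7 = 1,513,300
After stage 1: salt = 1,513,300 + 352,000×33.2 = 13,199,700; volume = 761,000 m³; S = 17.345 g/kg
After stage 2: salt = 13,199,700 + 221,000×0.1 = 13,221,800; volume = 982,000 m³
S = 13,221,800 / 982,000 = 13.4642 g/kg

13.46 g/kg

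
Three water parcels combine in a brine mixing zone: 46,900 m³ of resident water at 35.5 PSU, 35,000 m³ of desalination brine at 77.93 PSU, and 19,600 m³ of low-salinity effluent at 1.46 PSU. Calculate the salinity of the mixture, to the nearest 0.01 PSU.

By conservation of dissolved salt,
salt = 46,900×35.5 + 35,000×77.93 + 19,600×1.46 = 1,664,950 + 2,727,550 + 28,616 = 4,421,116
volume = 46,900 + 35,000 + 19,600 = 101,500 m³
S = 4,421,116 / 101,500 = 43.5578 PSU

43.56 PSU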